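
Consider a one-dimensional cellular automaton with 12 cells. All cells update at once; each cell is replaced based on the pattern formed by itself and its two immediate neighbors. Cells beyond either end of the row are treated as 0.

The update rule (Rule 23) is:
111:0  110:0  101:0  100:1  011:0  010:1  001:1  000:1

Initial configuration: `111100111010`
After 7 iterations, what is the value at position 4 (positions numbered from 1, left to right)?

000011000011
111100111100
000011000011  (repeats iteration 1; period 2)
iteration 7: 000011000011
position 4 holds 0

0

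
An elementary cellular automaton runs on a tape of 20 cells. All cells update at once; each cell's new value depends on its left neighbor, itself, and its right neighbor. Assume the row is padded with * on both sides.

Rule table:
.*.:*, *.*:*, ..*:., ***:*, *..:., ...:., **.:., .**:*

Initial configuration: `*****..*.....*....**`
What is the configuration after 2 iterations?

****...*.....*....**
***....*.....*....**

***....*.....*....**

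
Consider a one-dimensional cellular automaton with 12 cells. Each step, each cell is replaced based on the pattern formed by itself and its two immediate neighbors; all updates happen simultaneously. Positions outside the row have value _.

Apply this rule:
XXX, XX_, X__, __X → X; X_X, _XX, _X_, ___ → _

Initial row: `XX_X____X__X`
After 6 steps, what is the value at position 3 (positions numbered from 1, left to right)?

step 1: _X__X__X_XX_
step 2: X_XX_XX___XX
step 3: ___X__XX_X_X
step 4: __X_XX_X____
step 5: _X___X__X___
step 6: X_X_X_XX_X__
position 3 holds X

X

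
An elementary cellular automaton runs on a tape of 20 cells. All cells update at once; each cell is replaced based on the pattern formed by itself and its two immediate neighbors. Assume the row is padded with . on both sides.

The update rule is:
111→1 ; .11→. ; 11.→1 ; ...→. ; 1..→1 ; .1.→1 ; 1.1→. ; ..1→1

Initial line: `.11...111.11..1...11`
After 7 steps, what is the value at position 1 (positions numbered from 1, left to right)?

1

1.11.1.11..11111.1.1
1..1.1..111.1111.1.1
1111.111.11..111.1.1
.111..11..111.11.1.1
1.1111.111.11..1.1.1
1..111..11..1111.1.1
111.1111.111.111.1.1
position 1 holds 1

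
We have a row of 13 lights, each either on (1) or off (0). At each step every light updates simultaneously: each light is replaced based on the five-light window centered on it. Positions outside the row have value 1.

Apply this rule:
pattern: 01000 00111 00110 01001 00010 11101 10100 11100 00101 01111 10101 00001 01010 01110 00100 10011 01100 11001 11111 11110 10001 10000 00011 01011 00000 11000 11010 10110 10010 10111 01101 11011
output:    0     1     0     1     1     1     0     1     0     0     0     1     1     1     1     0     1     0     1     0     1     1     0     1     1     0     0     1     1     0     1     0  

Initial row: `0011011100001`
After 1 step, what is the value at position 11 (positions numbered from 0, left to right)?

0

0001001101101
position 11 holds 0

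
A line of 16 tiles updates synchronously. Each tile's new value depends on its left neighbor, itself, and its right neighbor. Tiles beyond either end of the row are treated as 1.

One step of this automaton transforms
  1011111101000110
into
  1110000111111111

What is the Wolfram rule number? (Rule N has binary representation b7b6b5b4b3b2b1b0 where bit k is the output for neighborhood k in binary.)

position 3: 111 → 0  (bit 7 = 0)
position 0: 110 → 1  (bit 6 = 1)
position 1: 101 → 1  (bit 5 = 1)
position 10: 100 → 1  (bit 4 = 1)
position 2: 011 → 1  (bit 3 = 1)
position 9: 010 → 1  (bit 2 = 1)
position 12: 001 → 1  (bit 1 = 1)
position 11: 000 → 1  (bit 0 = 1)
bits b7..b0 = 01111111 = 127

127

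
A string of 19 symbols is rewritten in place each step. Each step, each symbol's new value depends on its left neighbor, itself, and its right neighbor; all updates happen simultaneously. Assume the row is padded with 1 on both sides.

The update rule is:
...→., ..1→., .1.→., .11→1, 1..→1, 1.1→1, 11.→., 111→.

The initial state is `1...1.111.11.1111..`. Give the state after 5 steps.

.1...11..11.11...1.
1.1..1.1.1.11.1...1
.1.1..1.1.11.1.1..1
1.1.1..1.11.1.1.1.1
.1.1.1..11.1.1.1.11

.1.1.1..11.1.1.1.11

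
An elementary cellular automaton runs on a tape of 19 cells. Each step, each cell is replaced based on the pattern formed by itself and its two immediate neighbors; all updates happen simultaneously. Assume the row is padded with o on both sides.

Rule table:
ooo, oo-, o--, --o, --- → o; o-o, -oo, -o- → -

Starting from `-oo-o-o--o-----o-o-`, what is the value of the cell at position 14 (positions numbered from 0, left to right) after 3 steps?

o

step 1: --o----oo-ooooo----
step 2: oo-oooo-o--oooooooo
step 3: oo--ooo--oo-ooooooo
position 14 holds o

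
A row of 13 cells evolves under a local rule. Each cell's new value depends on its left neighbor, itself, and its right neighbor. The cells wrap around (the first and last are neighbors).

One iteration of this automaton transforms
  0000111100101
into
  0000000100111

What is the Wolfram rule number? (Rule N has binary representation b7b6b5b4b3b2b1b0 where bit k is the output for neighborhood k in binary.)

position 5: 111 → 0  (bit 7 = 0)
position 7: 110 → 1  (bit 6 = 1)
position 11: 101 → 1  (bit 5 = 1)
position 0: 100 → 0  (bit 4 = 0)
position 4: 011 → 0  (bit 3 = 0)
position 10: 010 → 1  (bit 2 = 1)
position 3: 001 → 0  (bit 1 = 0)
position 1: 000 → 0  (bit 0 = 0)
bits b7..b0 = 01100100 = 100

100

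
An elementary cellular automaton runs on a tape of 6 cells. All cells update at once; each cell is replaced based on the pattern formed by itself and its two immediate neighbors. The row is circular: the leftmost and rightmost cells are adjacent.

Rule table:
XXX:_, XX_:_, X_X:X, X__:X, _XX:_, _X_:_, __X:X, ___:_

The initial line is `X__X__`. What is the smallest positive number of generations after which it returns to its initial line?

_XX_XX
X__X__

2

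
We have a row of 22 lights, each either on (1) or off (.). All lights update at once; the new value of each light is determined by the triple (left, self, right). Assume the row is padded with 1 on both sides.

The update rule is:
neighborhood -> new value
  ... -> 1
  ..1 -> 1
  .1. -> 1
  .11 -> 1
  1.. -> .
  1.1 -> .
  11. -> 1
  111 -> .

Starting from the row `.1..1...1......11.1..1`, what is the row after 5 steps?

step 1: .1.11.111.1111111.1.11
step 2: .1.11.1.1.1.....1.1.1.
step 3: .1.11.1.1.1.11111.1.1.
step 4: .1.11.1.1.1.1...1.1.1.
step 5: .1.11.1.1.1.1.111.1.1.

.1.11.1.1.1.1.111.1.1.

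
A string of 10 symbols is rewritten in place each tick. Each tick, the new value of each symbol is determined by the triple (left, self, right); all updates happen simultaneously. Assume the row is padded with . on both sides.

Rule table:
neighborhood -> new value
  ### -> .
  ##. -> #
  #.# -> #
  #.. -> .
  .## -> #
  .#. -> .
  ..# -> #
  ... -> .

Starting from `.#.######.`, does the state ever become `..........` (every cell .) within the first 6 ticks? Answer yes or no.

#.##....#.
.###...#..
##.#..#...
###..#....
#.#.#.....
.#.#......
tick 6 is .#.#......, still not uniform .

no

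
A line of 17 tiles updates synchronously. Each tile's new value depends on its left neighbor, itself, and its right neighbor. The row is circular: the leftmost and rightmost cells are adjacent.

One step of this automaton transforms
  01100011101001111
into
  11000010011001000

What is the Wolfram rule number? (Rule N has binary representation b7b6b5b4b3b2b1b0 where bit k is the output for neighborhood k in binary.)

44

position 7: 111 → 0  (bit 7 = 0)
position 2: 110 → 0  (bit 6 = 0)
position 0: 101 → 1  (bit 5 = 1)
position 3: 100 → 0  (bit 4 = 0)
position 1: 011 → 1  (bit 3 = 1)
position 10: 010 → 1  (bit 2 = 1)
position 5: 001 → 0  (bit 1 = 0)
position 4: 000 → 0  (bit 0 = 0)
bits b7..b0 = 00101100 = 44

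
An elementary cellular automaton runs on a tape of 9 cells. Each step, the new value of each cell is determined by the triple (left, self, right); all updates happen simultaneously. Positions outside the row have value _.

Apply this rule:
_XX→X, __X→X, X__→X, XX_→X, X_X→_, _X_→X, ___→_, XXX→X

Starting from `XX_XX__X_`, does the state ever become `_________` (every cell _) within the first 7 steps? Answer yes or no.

step 1: XX_XXXXXX
step 2: XX_XXXXXX  (fixed point — unchanged through step 7)
step 7 is XX_XXXXXX, still not uniform _

no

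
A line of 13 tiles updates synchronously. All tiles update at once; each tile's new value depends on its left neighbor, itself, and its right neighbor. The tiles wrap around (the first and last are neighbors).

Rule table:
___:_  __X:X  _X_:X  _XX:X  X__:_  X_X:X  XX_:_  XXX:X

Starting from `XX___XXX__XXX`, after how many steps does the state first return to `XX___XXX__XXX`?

X___XXX__XXXX
___XXX__XXXXX
__XXX__XXXXX_
_XXX__XXXXX__
XXX__XXXXX___
XX__XXXXX___X
X__XXXXX___XX
__XXXXX___XXX
_XXXXX___XXX_
XXXXX___XXX__
XXXX___XXX__X
XXX___XXX__XX
XX___XXX__XXX

13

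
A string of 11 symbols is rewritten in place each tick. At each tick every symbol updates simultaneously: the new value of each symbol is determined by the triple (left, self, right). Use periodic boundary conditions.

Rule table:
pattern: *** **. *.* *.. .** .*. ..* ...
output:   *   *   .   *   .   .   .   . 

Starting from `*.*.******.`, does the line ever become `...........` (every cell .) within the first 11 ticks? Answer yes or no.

tick 1: .....*****.
tick 2: ......*****
tick 3: *......****
tick 4: **......***
tick 5: ***......**
tick 6: ****......*
tick 7: *****......
tick 8: .*****.....
tick 9: ..*****....
tick 10: ...*****...
tick 11: ....*****..
tick 11 is ....*****.., still not uniform .

no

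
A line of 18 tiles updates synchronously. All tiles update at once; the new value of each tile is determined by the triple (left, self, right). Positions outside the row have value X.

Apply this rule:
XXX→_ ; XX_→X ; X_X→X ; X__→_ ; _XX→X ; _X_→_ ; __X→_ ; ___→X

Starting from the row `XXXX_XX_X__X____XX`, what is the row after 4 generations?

generation 1: ___XXXXX_____XX_X_
generation 2: _X_X___X_XXX_XXX_X
generation 3: X_X__X__XX_XXX_XXX
generation 4: XX______XXXX_XXX__

XX______XXXX_XXX__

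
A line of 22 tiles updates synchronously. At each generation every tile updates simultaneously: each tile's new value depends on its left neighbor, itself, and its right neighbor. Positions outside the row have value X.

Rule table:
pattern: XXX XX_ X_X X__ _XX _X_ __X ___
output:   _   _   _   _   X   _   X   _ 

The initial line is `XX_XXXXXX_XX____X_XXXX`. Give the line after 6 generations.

___X______X____X__X___
__X______X____X__X___X
_X______X____X__X___XX
_______X____X__X___XX_
______X____X__X___XX__
_____X____X__X___XX__X

_____X____X__X___XX__X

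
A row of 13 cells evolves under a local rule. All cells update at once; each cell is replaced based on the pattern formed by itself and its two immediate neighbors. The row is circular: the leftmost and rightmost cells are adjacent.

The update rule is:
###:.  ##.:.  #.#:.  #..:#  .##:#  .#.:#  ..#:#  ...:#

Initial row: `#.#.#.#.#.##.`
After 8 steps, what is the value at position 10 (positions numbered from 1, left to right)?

.

#.#.#.#.#.#..
#.#.#.#.#.###
..#.#.#.#.#..
###.#.#.#.###
....#.#.#.#..
#####.#.#.###
......#.#.#..
#######.#.###
position 10 holds .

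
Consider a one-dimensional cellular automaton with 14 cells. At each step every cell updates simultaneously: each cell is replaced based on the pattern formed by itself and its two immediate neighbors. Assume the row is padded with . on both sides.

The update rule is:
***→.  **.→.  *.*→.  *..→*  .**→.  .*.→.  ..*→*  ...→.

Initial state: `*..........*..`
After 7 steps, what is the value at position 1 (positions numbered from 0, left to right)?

step 1: .*........*.*.
step 2: *.*......*...*
step 3: ...*....*.*.*.
step 4: ..*.*..*.....*
step 5: .*...**.*...*.
step 6: *.*.*....*.*.*
step 7: .....*..*.....
position 1 holds .

.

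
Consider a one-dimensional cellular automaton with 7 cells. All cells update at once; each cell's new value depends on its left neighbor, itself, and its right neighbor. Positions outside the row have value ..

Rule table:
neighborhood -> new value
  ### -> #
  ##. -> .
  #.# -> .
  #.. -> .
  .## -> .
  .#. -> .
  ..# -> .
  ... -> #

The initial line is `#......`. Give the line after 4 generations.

..#####
#..###.
....#..
###...#

###...#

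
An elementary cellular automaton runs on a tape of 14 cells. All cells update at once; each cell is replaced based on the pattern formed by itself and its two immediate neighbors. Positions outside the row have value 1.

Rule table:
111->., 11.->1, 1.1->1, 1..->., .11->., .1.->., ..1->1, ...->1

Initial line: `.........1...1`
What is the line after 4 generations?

generation 1: .11111111..11.
generation 2: 1.......1.1.11
generation 3: 1.111111.1.1..
generation 4: 11.....11.1..1

11.....11.1..1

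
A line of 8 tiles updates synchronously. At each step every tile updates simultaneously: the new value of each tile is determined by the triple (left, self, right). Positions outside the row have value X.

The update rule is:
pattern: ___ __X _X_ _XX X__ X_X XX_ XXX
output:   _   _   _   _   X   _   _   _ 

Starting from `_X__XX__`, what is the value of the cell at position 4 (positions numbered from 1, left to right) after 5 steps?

step 1: __X___X_
step 2: X__X____
step 3: _X__X___
step 4: __X__X__
step 5: X__X__X_
position 4 holds X

X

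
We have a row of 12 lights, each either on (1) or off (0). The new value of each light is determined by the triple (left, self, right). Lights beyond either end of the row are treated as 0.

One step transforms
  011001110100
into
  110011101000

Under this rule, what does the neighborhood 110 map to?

At position 2 the neighborhood is 110; the next row has 0 there.

0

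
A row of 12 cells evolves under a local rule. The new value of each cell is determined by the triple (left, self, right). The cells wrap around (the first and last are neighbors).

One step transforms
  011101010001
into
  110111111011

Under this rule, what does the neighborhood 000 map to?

At position 9 the neighborhood is 000; the next row has 0 there.

0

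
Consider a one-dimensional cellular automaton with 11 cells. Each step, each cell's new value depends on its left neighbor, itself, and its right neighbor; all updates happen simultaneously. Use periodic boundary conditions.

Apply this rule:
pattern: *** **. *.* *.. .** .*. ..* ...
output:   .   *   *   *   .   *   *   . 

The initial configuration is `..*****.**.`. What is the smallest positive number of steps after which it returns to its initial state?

.*....**.**
***..*.**.*
..*****.**.

3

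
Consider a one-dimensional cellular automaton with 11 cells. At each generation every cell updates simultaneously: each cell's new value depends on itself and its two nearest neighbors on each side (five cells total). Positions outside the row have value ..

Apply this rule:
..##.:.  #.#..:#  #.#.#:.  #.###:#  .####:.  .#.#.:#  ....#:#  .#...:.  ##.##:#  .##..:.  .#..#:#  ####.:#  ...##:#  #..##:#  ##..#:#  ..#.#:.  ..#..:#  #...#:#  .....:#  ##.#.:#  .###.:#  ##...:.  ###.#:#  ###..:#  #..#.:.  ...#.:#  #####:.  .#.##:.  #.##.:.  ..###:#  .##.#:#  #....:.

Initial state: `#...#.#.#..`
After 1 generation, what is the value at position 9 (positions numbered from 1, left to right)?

generation 1: #.##.#.##..
position 9 holds #

#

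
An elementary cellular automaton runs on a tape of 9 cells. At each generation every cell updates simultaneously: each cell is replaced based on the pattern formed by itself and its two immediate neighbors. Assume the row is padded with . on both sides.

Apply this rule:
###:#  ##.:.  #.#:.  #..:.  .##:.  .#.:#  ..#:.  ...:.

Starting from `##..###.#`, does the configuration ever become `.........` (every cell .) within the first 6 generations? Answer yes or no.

.....#..#
.....#..#  (fixed point — unchanged through generation 6)
generation 6 is .....#..#, still not uniform .

no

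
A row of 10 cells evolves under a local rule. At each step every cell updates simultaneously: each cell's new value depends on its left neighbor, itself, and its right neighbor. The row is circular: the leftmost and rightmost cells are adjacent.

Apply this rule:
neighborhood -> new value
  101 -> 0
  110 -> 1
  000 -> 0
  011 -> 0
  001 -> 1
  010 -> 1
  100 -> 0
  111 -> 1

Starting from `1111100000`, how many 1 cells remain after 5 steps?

0111100001
0011100011
0101100101
0100101101
0101100101
count of 1: 5

5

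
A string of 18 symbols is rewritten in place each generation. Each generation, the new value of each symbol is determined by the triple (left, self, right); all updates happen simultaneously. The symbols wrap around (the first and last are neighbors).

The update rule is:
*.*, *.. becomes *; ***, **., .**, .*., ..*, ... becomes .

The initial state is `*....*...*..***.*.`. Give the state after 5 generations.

.*.*.*....*...*...

.*....*...*....*.*
*.*....*...*....*.
.*.*....*...*....*
*.*.*....*...*....
.*.*.*....*...*...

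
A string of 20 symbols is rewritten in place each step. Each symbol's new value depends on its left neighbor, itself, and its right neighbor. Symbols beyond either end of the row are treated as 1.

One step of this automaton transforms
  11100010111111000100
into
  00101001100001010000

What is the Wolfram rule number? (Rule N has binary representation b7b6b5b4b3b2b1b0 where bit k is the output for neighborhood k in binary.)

position 0: 111 → 0  (bit 7 = 0)
position 2: 110 → 1  (bit 6 = 1)
position 7: 101 → 1  (bit 5 = 1)
position 3: 100 → 0  (bit 4 = 0)
position 8: 011 → 1  (bit 3 = 1)
position 6: 010 → 0  (bit 2 = 0)
position 5: 001 → 0  (bit 1 = 0)
position 4: 000 → 1  (bit 0 = 1)
bits b7..b0 = 01101001 = 105

105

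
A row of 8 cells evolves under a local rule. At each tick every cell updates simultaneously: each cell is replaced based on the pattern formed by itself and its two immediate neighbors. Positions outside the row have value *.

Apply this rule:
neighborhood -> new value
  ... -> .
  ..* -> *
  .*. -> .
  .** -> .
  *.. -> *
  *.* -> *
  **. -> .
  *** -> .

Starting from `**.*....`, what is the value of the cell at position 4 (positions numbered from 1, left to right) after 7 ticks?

..*.*..*
**.*.**.
..*.*..*  (repeats tick 1; period 2)
tick 7: ..*.*..*
position 4 holds .

.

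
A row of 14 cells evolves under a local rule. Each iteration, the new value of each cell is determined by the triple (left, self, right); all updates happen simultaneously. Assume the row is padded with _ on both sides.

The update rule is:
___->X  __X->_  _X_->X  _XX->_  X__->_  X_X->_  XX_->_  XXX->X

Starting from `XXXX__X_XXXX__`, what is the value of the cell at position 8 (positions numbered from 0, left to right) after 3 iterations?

_XX___X__XX__X
____X_X______X
XXX_X_X_XXXX_X
position 8 holds X

X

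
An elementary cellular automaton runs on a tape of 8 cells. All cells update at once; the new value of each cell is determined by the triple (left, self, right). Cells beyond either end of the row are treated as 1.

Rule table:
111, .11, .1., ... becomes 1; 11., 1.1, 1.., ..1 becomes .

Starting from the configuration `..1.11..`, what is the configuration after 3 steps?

step 1: ..1.1...
step 2: ..1.1.1.
step 3: ..1.1.1.

..1.1.1.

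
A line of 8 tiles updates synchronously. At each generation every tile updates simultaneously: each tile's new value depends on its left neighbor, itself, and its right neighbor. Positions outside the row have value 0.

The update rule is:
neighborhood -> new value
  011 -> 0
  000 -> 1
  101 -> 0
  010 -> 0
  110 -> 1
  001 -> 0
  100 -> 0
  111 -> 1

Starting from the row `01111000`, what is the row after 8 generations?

00100111

generation 1: 00111011
generation 2: 10011001
generation 3: 00001000
generation 4: 11100011
generation 5: 01101001
generation 6: 00100000
generation 7: 10001111
generation 8: 00100111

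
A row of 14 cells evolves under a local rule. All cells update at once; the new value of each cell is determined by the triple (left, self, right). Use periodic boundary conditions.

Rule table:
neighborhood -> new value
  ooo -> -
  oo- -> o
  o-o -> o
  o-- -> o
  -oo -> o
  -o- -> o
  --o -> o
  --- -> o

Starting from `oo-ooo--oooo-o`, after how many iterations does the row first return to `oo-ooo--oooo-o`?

2

-ooo-oooo--ooo
oo-ooo--oooo-o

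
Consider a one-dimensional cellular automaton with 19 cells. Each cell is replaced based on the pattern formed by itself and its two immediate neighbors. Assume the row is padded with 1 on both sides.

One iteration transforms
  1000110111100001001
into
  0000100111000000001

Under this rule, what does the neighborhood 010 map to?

At position 15 the neighborhood is 010; the next row has 0 there.

0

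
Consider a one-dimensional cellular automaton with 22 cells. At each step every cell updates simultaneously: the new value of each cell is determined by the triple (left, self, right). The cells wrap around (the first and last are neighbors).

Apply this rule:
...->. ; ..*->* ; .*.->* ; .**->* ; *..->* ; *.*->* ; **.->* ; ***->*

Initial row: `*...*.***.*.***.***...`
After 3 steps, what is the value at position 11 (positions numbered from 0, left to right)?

*

**.*****************.*
**********************
**********************
position 11 holds *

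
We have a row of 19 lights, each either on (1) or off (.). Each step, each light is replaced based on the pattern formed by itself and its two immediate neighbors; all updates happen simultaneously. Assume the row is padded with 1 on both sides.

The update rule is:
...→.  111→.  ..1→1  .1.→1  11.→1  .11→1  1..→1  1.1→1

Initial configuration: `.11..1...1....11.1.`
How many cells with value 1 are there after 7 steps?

17

1111111.111..111111
......111.1111.....
1....11.111..11...1
11..11111.111111.11
.1111...111....111.
11..11.11.11..11.11
.11111111111111111.
count of 1: 17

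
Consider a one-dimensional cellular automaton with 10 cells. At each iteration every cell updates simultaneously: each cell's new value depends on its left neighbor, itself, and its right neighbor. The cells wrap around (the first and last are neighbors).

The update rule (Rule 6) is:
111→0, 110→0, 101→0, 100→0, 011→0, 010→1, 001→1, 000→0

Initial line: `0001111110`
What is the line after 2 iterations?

0010000000
0110000000

0110000000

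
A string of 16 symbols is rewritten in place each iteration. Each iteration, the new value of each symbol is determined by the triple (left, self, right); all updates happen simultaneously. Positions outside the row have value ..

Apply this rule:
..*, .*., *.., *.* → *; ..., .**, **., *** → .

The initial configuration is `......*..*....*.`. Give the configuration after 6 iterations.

.....******..***
....*......**...
...***....*..*..
..*...*..******.
.***.****......*
*...*....*....**

*...*....*....**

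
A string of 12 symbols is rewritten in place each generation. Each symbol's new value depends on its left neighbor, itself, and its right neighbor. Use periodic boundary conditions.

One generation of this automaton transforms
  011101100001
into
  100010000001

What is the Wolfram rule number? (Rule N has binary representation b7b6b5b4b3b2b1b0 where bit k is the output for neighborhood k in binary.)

position 2: 111 → 0  (bit 7 = 0)
position 3: 110 → 0  (bit 6 = 0)
position 0: 101 → 1  (bit 5 = 1)
position 7: 100 → 0  (bit 4 = 0)
position 1: 011 → 0  (bit 3 = 0)
position 11: 010 → 1  (bit 2 = 1)
position 10: 001 → 0  (bit 1 = 0)
position 8: 000 → 0  (bit 0 = 0)
bits b7..b0 = 00100100 = 36

36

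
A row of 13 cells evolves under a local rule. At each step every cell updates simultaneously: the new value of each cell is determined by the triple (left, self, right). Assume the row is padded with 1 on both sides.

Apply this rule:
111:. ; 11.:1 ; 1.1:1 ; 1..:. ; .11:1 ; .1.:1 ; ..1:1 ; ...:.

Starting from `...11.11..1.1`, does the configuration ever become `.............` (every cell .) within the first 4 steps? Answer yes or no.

..111111.1111
.11....111...
111...11.1..1
..1..11111.11
step 4 is ..1..11111.11, still not uniform .

no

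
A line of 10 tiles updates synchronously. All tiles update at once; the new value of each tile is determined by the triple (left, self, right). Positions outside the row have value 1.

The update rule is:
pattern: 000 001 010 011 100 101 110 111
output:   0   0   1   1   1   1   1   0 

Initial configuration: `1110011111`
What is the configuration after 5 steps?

0011010000
1011111000
1110001100
0011001110
1011101011

1011101011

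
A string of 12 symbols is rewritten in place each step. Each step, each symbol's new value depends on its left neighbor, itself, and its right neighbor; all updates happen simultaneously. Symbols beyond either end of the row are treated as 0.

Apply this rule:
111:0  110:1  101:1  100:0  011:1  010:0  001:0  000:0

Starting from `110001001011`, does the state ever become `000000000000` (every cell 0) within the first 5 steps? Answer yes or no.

no

110000000111
110000000101
110000000010
110000000000
110000000000
step 5 is 110000000000, still not uniform 0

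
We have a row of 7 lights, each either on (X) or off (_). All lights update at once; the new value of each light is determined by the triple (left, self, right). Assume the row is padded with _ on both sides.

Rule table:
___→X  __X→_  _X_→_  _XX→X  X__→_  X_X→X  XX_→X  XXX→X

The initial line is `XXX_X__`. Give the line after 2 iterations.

iteration 1: XXXX__X
iteration 2: XXXX___

XXXX___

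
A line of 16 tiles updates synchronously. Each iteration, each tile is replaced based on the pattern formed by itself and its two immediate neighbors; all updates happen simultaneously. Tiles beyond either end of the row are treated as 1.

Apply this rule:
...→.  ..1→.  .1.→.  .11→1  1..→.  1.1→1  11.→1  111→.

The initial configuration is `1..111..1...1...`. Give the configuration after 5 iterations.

1...............

1..1.1..........
1...1...........
1...............
1...............  (fixed point — unchanged through iteration 5)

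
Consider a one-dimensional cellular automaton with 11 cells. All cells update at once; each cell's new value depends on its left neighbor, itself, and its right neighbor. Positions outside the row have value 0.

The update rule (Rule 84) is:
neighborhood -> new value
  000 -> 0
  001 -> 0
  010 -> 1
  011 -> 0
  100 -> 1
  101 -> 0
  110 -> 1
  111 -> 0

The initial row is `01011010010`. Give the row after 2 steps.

step 1: 01001011011
step 2: 01101001001

01101001001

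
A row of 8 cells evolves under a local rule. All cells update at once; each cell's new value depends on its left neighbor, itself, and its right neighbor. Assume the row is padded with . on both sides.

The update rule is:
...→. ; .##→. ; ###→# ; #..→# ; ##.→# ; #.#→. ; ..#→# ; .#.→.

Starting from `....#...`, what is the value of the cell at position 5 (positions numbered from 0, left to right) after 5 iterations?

.

iteration 1: ...#.#..
iteration 2: ..#...#.
iteration 3: .#.#.#.#
iteration 4: #.......
iteration 5: .#......
position 5 holds .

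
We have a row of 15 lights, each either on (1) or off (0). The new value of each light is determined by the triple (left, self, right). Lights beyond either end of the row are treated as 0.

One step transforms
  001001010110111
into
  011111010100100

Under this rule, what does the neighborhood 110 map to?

0

At position 10 the neighborhood is 110; the next row has 0 there.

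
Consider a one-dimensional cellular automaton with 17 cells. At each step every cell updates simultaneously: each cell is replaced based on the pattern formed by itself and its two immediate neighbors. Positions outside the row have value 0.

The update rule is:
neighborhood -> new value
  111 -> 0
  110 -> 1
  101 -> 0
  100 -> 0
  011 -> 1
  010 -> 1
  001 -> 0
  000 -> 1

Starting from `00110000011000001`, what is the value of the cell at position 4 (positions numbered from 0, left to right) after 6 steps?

10110111011011101
10110101011010101
10110101011010101  (fixed point — unchanged through step 6)
position 4 holds 0

0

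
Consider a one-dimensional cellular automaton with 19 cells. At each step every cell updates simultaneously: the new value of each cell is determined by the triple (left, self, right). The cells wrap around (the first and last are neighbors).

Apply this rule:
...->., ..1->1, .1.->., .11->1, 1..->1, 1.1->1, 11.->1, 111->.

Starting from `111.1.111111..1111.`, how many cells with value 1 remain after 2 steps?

14

step 1: 1.11.11....1111..11
step 2: 11111111..11..1111.
count of 1: 14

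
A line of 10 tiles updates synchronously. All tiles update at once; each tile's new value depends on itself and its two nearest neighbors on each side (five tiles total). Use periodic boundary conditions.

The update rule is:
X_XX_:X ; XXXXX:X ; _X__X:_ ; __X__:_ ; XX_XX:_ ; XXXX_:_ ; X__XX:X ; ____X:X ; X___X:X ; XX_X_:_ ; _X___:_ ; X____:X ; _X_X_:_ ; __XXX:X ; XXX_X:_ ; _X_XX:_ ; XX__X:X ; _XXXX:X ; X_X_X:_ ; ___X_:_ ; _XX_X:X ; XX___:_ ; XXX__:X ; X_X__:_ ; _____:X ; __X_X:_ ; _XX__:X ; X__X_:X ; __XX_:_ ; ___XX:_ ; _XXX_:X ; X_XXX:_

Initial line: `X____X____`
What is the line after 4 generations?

generation 1: __XX___XX_
generation 2: X__X_X__X_
generation 3: __X____X__
generation 4: X___XX___X

X___XX___X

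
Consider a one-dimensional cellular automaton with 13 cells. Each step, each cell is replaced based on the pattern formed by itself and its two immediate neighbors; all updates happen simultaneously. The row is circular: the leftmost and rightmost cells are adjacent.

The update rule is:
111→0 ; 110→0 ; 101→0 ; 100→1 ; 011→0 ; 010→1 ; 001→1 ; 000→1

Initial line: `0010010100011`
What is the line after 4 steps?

step 1: 1111110111100
step 2: 0000000000011
step 3: 1111111111100
step 4: 0000000000011

0000000000011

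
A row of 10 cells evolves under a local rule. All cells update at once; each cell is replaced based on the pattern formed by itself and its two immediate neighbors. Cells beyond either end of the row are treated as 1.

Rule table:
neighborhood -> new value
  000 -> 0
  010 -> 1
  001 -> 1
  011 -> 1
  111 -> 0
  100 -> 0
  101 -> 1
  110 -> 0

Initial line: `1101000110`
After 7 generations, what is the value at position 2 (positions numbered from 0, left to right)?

0

generation 1: 0011001101
generation 2: 0110011011
generation 3: 1100110110
generation 4: 0001101101
generation 5: 0011011011
generation 6: 0110110110
generation 7: 1101101101
position 2 holds 0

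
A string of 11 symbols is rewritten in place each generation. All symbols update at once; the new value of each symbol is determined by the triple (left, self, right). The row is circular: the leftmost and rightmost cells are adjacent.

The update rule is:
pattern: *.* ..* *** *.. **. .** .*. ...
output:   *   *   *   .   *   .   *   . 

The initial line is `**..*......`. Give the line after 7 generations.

generation 1: .*.**.....*
generation 2: ***.*....**
generation 3: *****...*.*
generation 4: *****..***.
generation 5: .****.*.***
generation 6: *.******.**
generation 7: **.******.*

**.******.*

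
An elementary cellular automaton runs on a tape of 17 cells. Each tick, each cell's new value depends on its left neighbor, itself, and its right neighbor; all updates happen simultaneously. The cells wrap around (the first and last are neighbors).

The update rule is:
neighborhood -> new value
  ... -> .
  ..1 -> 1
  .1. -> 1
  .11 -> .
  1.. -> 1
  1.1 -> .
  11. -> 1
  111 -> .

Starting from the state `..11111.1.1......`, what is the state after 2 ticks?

.1....1.1.11.....
111..11.1..11....

111..11.1..11....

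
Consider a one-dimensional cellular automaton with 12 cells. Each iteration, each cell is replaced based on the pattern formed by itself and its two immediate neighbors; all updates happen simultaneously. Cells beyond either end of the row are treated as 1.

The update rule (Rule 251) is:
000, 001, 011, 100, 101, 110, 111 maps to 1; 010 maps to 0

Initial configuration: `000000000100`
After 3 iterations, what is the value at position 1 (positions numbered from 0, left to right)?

1

iteration 1: 111111111011
iteration 2: 111111111111
iteration 3: 111111111111
position 1 holds 1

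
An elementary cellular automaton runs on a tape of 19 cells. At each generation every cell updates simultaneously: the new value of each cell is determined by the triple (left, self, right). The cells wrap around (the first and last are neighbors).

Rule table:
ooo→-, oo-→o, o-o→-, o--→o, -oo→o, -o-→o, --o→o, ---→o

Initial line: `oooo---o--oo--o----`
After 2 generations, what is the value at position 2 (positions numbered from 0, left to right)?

generation 1: o--oooooooooooooooo
generation 2: oooo---------------
position 2 holds o

o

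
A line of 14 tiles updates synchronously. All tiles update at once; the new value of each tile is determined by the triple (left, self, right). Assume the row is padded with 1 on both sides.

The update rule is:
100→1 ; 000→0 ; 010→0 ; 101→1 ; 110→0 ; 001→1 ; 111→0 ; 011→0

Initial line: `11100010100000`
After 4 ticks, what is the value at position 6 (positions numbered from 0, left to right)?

00010101010001
10101010101010
01010101010101
10101010101010
position 6 holds 1

1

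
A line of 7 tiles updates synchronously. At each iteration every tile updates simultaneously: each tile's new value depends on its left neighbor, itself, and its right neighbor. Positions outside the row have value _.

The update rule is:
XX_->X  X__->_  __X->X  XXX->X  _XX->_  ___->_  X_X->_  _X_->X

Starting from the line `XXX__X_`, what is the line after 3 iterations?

X_X_XX_

iteration 1: _XX_XX_
iteration 2: X_X__X_
iteration 3: X_X_XX_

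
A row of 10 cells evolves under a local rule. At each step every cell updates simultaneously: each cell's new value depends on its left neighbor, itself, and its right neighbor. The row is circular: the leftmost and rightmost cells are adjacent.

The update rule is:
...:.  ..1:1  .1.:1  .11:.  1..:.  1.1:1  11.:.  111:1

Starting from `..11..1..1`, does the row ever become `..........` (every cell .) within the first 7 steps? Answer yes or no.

no

step 1: .1...11.11
step 2: 11..1..1..
step 3: ...11.11.1
step 4: ..1..1..11
step 5: .11.11.1..
step 6: 1..1..11..
step 7: 1.11.1...1
step 7 is 1.11.1...1, still not uniform .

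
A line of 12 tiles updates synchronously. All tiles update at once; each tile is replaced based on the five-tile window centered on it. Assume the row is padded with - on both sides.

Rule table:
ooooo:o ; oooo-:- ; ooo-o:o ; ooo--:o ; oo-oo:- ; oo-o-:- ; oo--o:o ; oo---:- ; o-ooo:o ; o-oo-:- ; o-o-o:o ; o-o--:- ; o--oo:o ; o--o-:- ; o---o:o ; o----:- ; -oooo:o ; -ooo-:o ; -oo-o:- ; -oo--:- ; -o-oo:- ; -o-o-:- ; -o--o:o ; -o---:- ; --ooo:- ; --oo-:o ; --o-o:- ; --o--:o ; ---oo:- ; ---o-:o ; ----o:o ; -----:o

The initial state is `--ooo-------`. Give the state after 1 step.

o--oo--ooooo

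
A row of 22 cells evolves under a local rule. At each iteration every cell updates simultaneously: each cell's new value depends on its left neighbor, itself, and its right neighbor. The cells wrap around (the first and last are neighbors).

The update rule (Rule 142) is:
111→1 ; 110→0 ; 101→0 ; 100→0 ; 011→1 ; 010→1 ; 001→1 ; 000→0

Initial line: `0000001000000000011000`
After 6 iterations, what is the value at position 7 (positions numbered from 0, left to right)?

0000011000000000110000
0000110000000001100000
0001100000000011000000
0011000000000110000000
0110000000001100000000
1100000000011000000000
position 7 holds 0

0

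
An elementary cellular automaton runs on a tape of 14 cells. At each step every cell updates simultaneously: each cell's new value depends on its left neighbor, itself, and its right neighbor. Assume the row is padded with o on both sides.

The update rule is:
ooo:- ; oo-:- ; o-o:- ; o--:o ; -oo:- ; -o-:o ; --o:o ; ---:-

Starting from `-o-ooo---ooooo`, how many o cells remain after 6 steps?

6

-o----o-o-----
-oo--oo-oo---o
---oo-----o-o-
o-o--o---oo-o-
--ooooo-o---o-
oo------oo-oo-
count of o: 6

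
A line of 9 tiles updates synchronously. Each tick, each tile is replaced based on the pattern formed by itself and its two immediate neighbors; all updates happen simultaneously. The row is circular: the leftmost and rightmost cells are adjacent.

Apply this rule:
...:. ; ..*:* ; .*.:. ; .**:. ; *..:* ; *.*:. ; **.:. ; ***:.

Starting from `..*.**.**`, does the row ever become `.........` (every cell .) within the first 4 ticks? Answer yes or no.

**.......
..*.....*
**.*...*.
....*.*..
tick 4 is ....*.*.., still not uniform .

no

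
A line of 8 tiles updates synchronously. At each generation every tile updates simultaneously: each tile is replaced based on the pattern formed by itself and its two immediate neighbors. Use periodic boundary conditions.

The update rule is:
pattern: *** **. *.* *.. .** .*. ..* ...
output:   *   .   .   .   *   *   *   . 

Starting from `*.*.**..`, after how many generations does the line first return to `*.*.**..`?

8

*.*.*..*
..*.*.**
.**.*.*.
**..*.*.
*..**.*.
*.**..*.
*.*..**.
*.*.**..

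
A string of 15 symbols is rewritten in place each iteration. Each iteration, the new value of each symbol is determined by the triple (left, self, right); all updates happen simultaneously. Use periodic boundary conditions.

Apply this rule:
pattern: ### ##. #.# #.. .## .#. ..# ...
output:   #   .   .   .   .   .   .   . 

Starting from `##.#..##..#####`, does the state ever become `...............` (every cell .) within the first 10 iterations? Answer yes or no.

#..........####
............###
.............#.
...............
all cells are . at iteration 4

yes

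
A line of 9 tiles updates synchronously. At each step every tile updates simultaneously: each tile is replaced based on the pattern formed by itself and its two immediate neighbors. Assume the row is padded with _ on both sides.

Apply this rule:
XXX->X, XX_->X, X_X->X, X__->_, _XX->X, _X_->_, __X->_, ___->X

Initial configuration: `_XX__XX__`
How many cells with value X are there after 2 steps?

5

_XX__XX_X
_XX__XXX_
count of X: 5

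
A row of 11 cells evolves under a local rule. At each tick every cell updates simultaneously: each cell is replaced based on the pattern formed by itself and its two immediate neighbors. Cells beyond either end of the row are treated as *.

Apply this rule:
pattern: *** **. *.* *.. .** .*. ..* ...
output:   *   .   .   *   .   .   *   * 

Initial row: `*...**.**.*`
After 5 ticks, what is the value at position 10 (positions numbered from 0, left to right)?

tick 1: .***.......
tick 2: ..*.*******
tick 3: **...******
tick 4: *.***.*****
tick 5: ...*...****
position 10 holds *

*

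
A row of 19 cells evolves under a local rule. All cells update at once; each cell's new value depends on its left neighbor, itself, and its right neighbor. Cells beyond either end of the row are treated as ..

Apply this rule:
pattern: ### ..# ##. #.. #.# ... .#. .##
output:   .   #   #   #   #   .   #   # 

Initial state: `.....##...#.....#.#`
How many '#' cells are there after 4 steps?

6

....####.###...####
...##..###.##.##..#
..######.##########
.##....###........#
count of #: 6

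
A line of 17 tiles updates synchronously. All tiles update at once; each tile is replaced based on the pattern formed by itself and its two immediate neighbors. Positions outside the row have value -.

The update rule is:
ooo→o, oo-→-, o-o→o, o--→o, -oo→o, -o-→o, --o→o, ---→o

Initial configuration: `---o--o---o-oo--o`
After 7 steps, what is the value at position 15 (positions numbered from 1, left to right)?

-

ooooooooooooo-ooo
oooooooooooo-ooo-
ooooooooooo-ooo-o
oooooooooo-ooo-oo
ooooooooo-ooo-oo-
oooooooo-ooo-oo-o
ooooooo-ooo-oo-oo
position 15 holds -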